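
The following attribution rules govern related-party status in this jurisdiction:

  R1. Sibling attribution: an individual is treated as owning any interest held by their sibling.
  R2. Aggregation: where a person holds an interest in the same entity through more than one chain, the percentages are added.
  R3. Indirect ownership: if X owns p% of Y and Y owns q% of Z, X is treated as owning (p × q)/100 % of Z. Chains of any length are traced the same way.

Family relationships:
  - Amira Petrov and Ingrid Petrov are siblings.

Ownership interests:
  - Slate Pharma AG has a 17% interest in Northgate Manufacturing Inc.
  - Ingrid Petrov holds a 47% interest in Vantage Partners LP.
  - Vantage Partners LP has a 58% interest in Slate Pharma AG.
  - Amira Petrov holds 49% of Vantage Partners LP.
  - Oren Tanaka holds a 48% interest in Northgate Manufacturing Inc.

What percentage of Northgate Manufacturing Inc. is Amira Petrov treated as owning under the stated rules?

By sibling attribution (R1), Amira Petrov is treated as also owning Ingrid Petrov's interest in Vantage Partners LP, giving 49% + 47% = 96%.
Chain via Vantage Partners LP → Slate Pharma AG (R3): 96% × 58% × 17% = 9.4656% of Northgate Manufacturing Inc.

9.4656%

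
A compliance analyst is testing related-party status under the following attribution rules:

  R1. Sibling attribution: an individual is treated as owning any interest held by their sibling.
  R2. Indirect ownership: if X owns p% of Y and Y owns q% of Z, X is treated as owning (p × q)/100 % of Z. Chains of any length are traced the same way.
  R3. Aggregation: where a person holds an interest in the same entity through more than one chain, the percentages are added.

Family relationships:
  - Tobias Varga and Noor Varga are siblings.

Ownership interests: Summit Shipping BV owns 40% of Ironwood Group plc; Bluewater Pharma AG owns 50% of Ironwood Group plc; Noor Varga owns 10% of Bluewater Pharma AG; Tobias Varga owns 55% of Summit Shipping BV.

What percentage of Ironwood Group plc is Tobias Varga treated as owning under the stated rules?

27%

By sibling attribution (R1), Tobias Varga is treated as owning Noor Varga's 10% interest in Bluewater Pharma AG.
Chain via Summit Shipping BV (R2): 55% × 40% = 22% of Ironwood Group plc.
Chain via Bluewater Pharma AG (R2): 10% × 50% = 5% of Ironwood Group plc.
Aggregating (R3): 22% + 5% = 27%.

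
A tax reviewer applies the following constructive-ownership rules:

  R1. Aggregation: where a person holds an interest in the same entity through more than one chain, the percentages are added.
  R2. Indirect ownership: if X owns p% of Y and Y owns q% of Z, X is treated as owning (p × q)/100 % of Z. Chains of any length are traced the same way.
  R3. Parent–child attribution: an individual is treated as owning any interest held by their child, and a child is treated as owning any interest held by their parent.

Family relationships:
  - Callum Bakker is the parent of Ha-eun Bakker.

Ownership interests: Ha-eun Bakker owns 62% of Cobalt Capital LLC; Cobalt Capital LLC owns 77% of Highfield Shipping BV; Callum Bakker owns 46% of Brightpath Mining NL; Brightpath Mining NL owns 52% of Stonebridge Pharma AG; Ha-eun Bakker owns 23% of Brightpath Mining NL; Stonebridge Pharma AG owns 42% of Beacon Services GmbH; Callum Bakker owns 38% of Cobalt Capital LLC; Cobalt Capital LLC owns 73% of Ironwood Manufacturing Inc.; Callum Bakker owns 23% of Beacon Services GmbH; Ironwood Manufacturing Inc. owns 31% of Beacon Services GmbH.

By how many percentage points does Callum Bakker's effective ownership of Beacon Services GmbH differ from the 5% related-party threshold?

55.6996

By parent–child attribution (R3), Callum Bakker is treated as also owning Ha-eun Bakker's interest in Cobalt Capital LLC, giving 38% + 62% = 100%.
By parent–child attribution (R3), Callum Bakker is treated as also owning Ha-eun Bakker's interest in Brightpath Mining NL, giving 46% + 23% = 69%.
Chain via Cobalt Capital LLC → Ironwood Manufacturing Inc. (R2): 100% × 73% × 31% = 22.63% of Beacon Services GmbH.
Chain via Brightpath Mining NL → Stonebridge Pharma AG (R2): 69% × 52% × 42% = 15.0696% of Beacon Services GmbH.
Direct interest in Beacon Services GmbH: 23%.
Aggregating (R1): 22.63% + 15.0696% + 23% = 60.6996%.
60.6996% exceeds the 5% threshold by 55.6996 percentage points.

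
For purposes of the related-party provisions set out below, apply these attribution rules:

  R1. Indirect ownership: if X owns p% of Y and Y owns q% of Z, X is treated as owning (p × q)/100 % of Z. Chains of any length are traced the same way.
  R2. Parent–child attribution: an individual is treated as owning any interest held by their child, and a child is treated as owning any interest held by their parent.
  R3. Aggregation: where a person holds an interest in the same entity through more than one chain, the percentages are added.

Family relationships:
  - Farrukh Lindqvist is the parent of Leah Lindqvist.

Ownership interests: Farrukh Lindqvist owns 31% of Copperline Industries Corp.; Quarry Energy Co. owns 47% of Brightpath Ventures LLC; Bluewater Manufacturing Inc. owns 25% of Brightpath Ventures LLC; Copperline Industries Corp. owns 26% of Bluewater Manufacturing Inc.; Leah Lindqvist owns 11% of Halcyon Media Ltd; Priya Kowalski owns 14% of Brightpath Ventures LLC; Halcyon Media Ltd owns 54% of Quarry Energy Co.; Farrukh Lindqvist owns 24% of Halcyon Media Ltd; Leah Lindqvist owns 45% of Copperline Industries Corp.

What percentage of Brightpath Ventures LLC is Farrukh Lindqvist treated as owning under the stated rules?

13.823%

By parent–child attribution (R2), Farrukh Lindqvist is treated as also owning Leah Lindqvist's interest in Copperline Industries Corp, giving 31% + 45% = 76%.
By parent–child attribution (R2), Farrukh Lindqvist is treated as also owning Leah Lindqvist's interest in Halcyon Media Ltd, giving 24% + 11% = 35%.
Chain via Copperline Industries Corp. → Bluewater Manufacturing Inc. (R1): 76% × 26% × 25% = 4.94% of Brightpath Ventures LLC.
Chain via Halcyon Media Ltd → Quarry Energy Co. (R1): 35% × 54% × 47% = 8.883% of Brightpath Ventures LLC.
Aggregating (R3): 4.94% + 8.883% = 13.823%.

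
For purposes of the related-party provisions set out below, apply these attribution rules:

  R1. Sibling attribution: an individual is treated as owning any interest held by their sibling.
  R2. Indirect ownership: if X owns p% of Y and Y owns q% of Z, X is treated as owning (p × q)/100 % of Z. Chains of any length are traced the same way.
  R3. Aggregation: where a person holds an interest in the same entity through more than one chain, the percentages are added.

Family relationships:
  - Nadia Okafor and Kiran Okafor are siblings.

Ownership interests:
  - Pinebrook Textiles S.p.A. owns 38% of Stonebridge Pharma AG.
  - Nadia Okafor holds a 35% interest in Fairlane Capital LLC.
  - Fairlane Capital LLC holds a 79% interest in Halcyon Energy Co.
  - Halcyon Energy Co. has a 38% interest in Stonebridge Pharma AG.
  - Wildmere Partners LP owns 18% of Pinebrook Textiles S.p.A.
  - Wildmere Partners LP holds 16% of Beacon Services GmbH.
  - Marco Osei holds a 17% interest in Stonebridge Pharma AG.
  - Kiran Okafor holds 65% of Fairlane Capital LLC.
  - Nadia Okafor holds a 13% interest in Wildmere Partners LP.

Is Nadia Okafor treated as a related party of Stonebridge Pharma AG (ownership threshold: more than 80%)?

No

By sibling attribution (R1), Nadia Okafor is treated as also owning Kiran Okafor's interest in Fairlane Capital LLC, giving 35% + 65% = 100%.
Chain via Fairlane Capital LLC → Halcyon Energy Co. (R2): 100% × 79% × 38% = 30.02% of Stonebridge Pharma AG.
Chain via Wildmere Partners LP → Pinebrook Textiles S.p.A. (R2): 13% × 18% × 38% = 0.8892% of Stonebridge Pharma AG.
Aggregating (R3): 30.02% + 0.8892% = 30.9092%.
30.9092% does not exceed the 80% threshold, so Nadia is not a related party to Stonebridge Pharma AG.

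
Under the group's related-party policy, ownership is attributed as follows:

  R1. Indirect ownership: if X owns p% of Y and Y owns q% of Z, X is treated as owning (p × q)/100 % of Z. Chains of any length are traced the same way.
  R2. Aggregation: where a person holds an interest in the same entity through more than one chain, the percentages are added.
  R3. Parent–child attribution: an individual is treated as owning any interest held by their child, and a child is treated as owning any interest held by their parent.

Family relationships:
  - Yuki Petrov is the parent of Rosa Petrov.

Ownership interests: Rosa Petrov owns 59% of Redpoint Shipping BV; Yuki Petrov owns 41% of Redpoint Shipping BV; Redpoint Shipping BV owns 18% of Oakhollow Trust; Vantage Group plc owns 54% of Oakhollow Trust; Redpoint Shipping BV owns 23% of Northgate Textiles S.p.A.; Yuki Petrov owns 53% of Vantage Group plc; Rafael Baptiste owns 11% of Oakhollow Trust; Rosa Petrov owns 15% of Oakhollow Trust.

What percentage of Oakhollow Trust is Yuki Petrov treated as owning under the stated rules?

61.62%

By parent–child attribution (R3), Yuki Petrov is treated as also owning Rosa Petrov's interest in Redpoint Shipping BV, giving 41% + 59% = 100%.
By parent–child attribution (R3), Yuki Petrov is treated as owning Rosa Petrov's 15% interest in Oakhollow Trust.
Chain via Redpoint Shipping BV (R1): 100% × 18% = 18% of Oakhollow Trust.
Chain via Vantage Group plc (R1): 53% × 54% = 28.62% of Oakhollow Trust.
Direct interest in Oakhollow Trust: 15%.
Aggregating (R2): 18% + 28.62% + 15% = 61.62%.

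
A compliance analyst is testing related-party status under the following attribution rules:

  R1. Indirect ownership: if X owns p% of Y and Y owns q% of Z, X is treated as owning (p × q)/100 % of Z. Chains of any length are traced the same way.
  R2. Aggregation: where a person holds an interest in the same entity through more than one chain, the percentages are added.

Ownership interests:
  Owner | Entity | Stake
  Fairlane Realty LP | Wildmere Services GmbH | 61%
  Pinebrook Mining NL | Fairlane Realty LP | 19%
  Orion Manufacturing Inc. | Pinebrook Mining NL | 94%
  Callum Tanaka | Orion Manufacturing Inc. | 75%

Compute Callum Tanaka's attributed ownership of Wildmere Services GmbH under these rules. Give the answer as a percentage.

8.17095%

Chain via Orion Manufacturing Inc. → Pinebrook Mining NL → Fairlane Realty LP (R1): 75% × 94% × 19% × 61% = 8.17095% of Wildmere Services GmbH.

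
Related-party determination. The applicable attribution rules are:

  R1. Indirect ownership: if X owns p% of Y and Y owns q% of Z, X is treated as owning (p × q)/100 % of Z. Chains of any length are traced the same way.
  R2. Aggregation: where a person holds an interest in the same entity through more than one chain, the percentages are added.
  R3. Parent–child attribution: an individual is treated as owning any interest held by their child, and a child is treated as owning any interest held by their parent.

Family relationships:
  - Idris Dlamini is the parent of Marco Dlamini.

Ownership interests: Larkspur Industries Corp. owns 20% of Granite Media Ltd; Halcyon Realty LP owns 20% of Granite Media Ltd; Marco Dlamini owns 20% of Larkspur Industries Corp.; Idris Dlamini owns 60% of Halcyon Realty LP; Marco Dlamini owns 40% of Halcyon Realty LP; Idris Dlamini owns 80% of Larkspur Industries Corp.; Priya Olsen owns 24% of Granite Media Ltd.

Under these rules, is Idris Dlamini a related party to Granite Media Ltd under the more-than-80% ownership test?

No

By parent–child attribution (R3), Idris Dlamini is treated as also owning Marco Dlamini's interest in Larkspur Industries Corp, giving 80% + 20% = 100%.
By parent–child attribution (R3), Idris Dlamini is treated as also owning Marco Dlamini's interest in Halcyon Realty LP, giving 60% + 40% = 100%.
Chain via Larkspur Industries Corp. (R1): 100% × 20% = 20% of Granite Media Ltd.
Chain via Halcyon Realty LP (R1): 100% × 20% = 20% of Granite Media Ltd.
Aggregating (R2): 20% + 20% = 40%.
40% does not exceed the 80% threshold, so Idris is not a related party to Granite Media Ltd.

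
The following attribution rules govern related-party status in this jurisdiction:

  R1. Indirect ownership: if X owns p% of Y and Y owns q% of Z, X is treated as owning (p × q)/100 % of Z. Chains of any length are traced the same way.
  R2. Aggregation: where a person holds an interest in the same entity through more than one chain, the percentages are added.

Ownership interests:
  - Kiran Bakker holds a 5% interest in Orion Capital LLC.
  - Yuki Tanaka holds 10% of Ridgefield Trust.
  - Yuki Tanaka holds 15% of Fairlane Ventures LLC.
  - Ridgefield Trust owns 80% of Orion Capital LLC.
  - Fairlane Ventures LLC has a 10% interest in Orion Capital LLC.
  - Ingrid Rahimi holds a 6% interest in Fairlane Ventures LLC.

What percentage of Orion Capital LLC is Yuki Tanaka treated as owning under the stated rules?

Chain via Fairlane Ventures LLC (R1): 15% × 10% = 1.5% of Orion Capital LLC.
Chain via Ridgefield Trust (R1): 10% × 80% = 8% of Orion Capital LLC.
Aggregating (R2): 1.5% + 8% = 9.5%.

9.5%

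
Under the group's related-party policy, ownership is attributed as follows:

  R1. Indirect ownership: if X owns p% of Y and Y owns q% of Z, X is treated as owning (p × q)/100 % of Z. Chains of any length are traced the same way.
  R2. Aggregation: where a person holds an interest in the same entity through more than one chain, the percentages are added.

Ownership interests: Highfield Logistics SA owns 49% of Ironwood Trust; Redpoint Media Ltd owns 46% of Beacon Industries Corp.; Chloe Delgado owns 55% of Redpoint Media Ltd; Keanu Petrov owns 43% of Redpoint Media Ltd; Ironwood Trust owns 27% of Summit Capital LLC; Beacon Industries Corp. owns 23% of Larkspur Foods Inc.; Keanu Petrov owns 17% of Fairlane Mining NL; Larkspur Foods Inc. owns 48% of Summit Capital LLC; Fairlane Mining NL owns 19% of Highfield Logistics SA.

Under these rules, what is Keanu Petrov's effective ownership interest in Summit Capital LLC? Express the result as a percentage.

Chain via Redpoint Media Ltd → Beacon Industries Corp. → Larkspur Foods Inc. (R1): 43% × 46% × 23% × 48% = 2.183712% of Summit Capital LLC.
Chain via Fairlane Mining NL → Highfield Logistics SA → Ironwood Trust (R1): 17% × 19% × 49% × 27% = 0.427329% of Summit Capital LLC.
Aggregating (R2): 2.183712% + 0.427329% = 2.611041%.

2.611041%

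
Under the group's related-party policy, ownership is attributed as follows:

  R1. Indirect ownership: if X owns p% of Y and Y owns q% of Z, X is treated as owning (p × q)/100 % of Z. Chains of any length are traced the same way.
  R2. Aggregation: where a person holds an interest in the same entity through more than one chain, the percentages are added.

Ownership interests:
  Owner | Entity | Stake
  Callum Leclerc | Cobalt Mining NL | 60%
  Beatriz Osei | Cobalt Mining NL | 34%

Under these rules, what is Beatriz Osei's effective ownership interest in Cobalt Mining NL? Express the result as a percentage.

Direct interest in Cobalt Mining NL: 34%.

34%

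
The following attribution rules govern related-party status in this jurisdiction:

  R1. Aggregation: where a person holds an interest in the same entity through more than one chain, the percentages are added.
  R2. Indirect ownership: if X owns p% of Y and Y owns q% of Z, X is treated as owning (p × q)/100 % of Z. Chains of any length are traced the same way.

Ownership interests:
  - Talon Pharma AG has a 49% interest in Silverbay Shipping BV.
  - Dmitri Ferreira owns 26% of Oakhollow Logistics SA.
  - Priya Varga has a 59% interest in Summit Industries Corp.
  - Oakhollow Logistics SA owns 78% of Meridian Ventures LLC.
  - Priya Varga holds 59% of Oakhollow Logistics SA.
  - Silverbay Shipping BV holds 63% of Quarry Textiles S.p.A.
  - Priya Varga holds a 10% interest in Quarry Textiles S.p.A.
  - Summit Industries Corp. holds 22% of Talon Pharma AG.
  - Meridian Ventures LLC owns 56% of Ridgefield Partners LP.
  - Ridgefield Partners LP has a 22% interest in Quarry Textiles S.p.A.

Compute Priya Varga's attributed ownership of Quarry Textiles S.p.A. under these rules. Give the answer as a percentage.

19.67659%

Chain via Summit Industries Corp. → Talon Pharma AG → Silverbay Shipping BV (R2): 59% × 22% × 49% × 63% = 4.006926% of Quarry Textiles S.p.A.
Chain via Oakhollow Logistics SA → Meridian Ventures LLC → Ridgefield Partners LP (R2): 59% × 78% × 56% × 22% = 5.669664% of Quarry Textiles S.p.A.
Direct interest in Quarry Textiles S.p.A: 10%.
Aggregating (R1): 4.006926% + 5.669664% + 10% = 19.67659%.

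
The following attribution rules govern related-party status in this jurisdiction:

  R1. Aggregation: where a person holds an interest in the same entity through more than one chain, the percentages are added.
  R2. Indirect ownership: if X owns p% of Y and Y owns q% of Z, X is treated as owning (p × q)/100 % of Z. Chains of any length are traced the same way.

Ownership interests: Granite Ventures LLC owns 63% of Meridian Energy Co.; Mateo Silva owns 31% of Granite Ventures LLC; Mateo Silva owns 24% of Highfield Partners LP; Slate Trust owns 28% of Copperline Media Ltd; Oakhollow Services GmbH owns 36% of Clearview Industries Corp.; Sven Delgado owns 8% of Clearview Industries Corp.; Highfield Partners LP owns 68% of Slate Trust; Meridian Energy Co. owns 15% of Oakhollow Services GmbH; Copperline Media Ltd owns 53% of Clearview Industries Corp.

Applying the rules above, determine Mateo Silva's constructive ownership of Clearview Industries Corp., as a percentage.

3.476508%

Chain via Highfield Partners LP → Slate Trust → Copperline Media Ltd (R2): 24% × 68% × 28% × 53% = 2.421888% of Clearview Industries Corp.
Chain via Granite Ventures LLC → Meridian Energy Co. → Oakhollow Services GmbH (R2): 31% × 63% × 15% × 36% = 1.05462% of Clearview Industries Corp.
Aggregating (R1): 2.421888% + 1.05462% = 3.476508%.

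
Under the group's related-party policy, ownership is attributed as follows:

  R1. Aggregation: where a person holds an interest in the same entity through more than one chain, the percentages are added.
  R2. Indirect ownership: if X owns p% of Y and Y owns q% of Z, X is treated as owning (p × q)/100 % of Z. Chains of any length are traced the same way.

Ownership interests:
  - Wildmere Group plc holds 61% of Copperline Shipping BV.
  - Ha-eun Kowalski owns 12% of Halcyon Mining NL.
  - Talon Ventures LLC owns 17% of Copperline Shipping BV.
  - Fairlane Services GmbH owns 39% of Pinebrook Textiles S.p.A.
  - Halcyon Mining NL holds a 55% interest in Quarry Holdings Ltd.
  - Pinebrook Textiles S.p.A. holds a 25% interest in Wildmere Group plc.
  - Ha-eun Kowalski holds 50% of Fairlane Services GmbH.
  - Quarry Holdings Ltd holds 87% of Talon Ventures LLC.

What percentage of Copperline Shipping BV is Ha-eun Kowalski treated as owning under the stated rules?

3.94989%

Chain via Halcyon Mining NL → Quarry Holdings Ltd → Talon Ventures LLC (R2): 12% × 55% × 87% × 17% = 0.97614% of Copperline Shipping BV.
Chain via Fairlane Services GmbH → Pinebrook Textiles S.p.A. → Wildmere Group plc (R2): 50% × 39% × 25% × 61% = 2.97375% of Copperline Shipping BV.
Aggregating (R1): 0.97614% + 2.97375% = 3.94989%.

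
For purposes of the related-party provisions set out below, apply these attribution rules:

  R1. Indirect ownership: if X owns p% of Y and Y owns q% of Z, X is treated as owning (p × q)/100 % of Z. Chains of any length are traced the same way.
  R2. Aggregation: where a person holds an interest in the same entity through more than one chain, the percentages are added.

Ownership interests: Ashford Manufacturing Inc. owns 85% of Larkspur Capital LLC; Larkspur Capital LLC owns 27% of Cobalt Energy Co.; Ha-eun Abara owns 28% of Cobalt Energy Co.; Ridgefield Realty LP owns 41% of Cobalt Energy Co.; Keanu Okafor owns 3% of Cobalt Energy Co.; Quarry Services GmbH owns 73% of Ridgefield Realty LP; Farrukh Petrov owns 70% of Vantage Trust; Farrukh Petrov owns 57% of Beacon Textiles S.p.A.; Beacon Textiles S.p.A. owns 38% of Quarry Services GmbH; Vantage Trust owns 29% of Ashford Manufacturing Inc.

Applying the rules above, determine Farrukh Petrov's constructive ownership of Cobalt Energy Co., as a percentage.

Chain via Vantage Trust → Ashford Manufacturing Inc. → Larkspur Capital LLC (R1): 70% × 29% × 85% × 27% = 4.65885% of Cobalt Energy Co.
Chain via Beacon Textiles S.p.A. → Quarry Services GmbH → Ridgefield Realty LP (R1): 57% × 38% × 73% × 41% = 6.482838% of Cobalt Energy Co.
Aggregating (R2): 4.65885% + 6.482838% = 11.141688%.

11.141688%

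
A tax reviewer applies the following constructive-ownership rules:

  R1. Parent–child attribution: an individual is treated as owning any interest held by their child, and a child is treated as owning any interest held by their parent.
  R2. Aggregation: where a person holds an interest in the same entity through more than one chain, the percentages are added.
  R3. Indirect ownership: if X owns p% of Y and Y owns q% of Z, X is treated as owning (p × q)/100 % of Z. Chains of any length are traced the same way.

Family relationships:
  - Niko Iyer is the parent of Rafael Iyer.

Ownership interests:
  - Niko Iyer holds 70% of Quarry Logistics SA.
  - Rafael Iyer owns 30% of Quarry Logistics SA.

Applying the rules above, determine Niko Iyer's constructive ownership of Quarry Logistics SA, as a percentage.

100%

By parent–child attribution (R1), Niko Iyer is treated as also owning Rafael Iyer's interest in Quarry Logistics SA, giving 70% + 30% = 100%.
Direct interest in Quarry Logistics SA: 100%.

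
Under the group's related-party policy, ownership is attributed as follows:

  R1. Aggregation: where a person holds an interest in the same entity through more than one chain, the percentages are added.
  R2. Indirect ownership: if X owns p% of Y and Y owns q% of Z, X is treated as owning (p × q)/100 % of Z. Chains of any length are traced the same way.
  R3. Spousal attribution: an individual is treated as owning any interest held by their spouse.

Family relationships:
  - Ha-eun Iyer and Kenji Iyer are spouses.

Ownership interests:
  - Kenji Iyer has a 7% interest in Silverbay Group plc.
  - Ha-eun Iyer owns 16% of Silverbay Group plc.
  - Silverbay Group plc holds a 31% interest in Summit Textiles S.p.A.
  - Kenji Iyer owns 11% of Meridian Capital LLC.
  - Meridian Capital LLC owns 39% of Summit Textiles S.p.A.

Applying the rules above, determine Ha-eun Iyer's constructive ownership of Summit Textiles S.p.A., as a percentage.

By spousal attribution (R3), Ha-eun Iyer is treated as also owning Kenji Iyer's interest in Silverbay Group plc, giving 16% + 7% = 23%.
By spousal attribution (R3), Ha-eun Iyer is treated as owning Kenji Iyer's 11% interest in Meridian Capital LLC.
Chain via Silverbay Group plc (R2): 23% × 31% = 7.13% of Summit Textiles S.p.A.
Chain via Meridian Capital LLC (R2): 11% × 39% = 4.29% of Summit Textiles S.p.A.
Aggregating (R1): 7.13% + 4.29% = 11.42%.

11.42%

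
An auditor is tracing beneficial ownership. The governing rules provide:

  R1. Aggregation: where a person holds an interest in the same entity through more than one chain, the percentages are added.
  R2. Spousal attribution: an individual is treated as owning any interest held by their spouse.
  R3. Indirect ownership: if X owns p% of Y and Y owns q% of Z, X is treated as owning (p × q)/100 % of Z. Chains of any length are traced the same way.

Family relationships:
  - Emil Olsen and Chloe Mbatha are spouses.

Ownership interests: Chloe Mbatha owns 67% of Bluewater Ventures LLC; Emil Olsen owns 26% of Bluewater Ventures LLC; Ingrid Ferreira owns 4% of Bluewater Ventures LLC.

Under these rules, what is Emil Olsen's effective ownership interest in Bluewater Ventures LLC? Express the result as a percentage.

By spousal attribution (R2), Emil Olsen is treated as also owning Chloe Mbatha's interest in Bluewater Ventures LLC, giving 26% + 67% = 93%.
Direct interest in Bluewater Ventures LLC: 93%.

93%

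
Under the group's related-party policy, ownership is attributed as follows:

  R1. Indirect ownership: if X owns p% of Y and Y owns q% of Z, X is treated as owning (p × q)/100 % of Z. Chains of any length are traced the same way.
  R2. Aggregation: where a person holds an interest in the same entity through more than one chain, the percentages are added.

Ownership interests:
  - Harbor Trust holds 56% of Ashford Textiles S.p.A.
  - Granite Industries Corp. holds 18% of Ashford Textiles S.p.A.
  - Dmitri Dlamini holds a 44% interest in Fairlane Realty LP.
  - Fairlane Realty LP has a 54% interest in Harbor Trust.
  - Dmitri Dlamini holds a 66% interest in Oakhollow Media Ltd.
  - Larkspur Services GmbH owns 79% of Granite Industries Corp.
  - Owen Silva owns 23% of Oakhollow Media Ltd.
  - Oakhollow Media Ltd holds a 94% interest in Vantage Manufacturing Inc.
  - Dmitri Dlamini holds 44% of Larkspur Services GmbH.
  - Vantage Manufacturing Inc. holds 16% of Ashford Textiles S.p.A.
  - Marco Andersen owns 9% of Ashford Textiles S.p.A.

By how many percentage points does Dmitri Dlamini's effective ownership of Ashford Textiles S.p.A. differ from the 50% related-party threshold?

20.5112

Chain via Larkspur Services GmbH → Granite Industries Corp. (R1): 44% × 79% × 18% = 6.2568% of Ashford Textiles S.p.A.
Chain via Fairlane Realty LP → Harbor Trust (R1): 44% × 54% × 56% = 13.3056% of Ashford Textiles S.p.A.
Chain via Oakhollow Media Ltd → Vantage Manufacturing Inc. (R1): 66% × 94% × 16% = 9.9264% of Ashford Textiles S.p.A.
Aggregating (R2): 6.2568% + 13.3056% + 9.9264% = 29.4888%.
29.4888% falls short of the 50% threshold by 20.5112 percentage points.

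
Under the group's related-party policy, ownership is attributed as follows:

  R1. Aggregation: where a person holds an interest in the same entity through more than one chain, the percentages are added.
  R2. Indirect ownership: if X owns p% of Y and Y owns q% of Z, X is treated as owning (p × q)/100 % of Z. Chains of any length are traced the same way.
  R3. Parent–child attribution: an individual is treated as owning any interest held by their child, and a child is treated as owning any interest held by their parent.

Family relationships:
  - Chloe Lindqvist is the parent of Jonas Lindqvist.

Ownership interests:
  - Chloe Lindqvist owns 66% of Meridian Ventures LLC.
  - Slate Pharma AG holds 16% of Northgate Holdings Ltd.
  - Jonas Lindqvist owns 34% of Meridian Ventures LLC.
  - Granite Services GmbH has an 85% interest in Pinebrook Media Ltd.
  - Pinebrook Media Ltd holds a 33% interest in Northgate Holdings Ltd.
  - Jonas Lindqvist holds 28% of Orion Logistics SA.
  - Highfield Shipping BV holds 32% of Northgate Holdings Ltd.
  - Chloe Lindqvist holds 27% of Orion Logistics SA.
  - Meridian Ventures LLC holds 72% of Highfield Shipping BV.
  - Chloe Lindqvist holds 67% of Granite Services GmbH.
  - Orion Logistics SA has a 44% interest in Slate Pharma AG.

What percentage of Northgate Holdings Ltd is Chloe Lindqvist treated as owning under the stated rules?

By parent–child attribution (R3), Chloe Lindqvist is treated as also owning Jonas Lindqvist's interest in Orion Logistics SA, giving 27% + 28% = 55%.
By parent–child attribution (R3), Chloe Lindqvist is treated as also owning Jonas Lindqvist's interest in Meridian Ventures LLC, giving 66% + 34% = 100%.
Chain via Orion Logistics SA → Slate Pharma AG (R2): 55% × 44% × 16% = 3.872% of Northgate Holdings Ltd.
Chain via Granite Services GmbH → Pinebrook Media Ltd (R2): 67% × 85% × 33% = 18.7935% of Northgate Holdings Ltd.
Chain via Meridian Ventures LLC → Highfield Shipping BV (R2): 100% × 72% × 32% = 23.04% of Northgate Holdings Ltd.
Aggregating (R1): 3.872% + 18.7935% + 23.04% = 45.7055%.

45.7055%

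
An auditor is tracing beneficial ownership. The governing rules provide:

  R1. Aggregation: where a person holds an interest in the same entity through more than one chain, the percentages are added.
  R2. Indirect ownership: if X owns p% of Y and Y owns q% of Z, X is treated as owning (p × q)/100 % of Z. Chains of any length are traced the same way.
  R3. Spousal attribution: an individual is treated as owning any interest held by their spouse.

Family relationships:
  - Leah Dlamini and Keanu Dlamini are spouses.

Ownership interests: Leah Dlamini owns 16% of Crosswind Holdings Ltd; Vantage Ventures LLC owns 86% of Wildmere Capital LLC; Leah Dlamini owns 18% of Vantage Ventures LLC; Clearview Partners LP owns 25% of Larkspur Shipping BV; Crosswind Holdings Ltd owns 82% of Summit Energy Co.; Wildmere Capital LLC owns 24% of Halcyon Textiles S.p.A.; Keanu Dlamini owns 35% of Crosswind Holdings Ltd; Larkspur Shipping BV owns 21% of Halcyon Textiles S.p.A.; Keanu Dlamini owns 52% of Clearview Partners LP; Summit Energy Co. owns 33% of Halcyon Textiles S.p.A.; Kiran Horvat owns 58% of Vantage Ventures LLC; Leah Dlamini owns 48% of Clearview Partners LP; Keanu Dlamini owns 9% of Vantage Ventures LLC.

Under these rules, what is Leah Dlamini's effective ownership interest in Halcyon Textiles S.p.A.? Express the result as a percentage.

By spousal attribution (R3), Leah Dlamini is treated as also owning Keanu Dlamini's interest in Clearview Partners LP, giving 48% + 52% = 100%.
By spousal attribution (R3), Leah Dlamini is treated as also owning Keanu Dlamini's interest in Vantage Ventures LLC, giving 18% + 9% = 27%.
By spousal attribution (R3), Leah Dlamini is treated as also owning Keanu Dlamini's interest in Crosswind Holdings Ltd, giving 16% + 35% = 51%.
Chain via Clearview Partners LP → Larkspur Shipping BV (R2): 100% × 25% × 21% = 5.25% of Halcyon Textiles S.p.A.
Chain via Vantage Ventures LLC → Wildmere Capital LLC (R2): 27% × 86% × 24% = 5.5728% of Halcyon Textiles S.p.A.
Chain via Crosswind Holdings Ltd → Summit Energy Co. (R2): 51% × 82% × 33% = 13.8006% of Halcyon Textiles S.p.A.
Aggregating (R1): 5.25% + 5.5728% + 13.8006% = 24.6234%.

24.6234%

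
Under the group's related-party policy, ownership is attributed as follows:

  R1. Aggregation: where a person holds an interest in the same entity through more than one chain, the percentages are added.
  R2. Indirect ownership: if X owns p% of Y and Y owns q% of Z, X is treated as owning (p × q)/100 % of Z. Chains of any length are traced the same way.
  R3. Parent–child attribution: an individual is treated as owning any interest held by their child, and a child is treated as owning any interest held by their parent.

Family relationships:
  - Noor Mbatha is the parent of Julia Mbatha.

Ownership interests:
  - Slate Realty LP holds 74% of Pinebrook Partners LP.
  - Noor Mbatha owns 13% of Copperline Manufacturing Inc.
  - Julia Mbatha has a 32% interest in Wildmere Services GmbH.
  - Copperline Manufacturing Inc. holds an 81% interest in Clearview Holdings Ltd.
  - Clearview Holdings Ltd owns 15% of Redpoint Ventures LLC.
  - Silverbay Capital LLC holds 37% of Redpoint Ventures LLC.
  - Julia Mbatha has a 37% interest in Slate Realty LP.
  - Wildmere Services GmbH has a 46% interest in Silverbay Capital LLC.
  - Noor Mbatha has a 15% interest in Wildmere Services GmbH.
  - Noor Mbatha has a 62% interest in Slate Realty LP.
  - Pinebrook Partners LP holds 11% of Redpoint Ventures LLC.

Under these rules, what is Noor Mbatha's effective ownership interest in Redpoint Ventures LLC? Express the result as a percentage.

17.6375%

By parent–child attribution (R3), Noor Mbatha is treated as also owning Julia Mbatha's interest in Wildmere Services GmbH, giving 15% + 32% = 47%.
By parent–child attribution (R3), Noor Mbatha is treated as also owning Julia Mbatha's interest in Slate Realty LP, giving 62% + 37% = 99%.
Chain via Copperline Manufacturing Inc. → Clearview Holdings Ltd (R2): 13% × 81% × 15% = 1.5795% of Redpoint Ventures LLC.
Chain via Wildmere Services GmbH → Silverbay Capital LLC (R2): 47% × 46% × 37% = 7.9994% of Redpoint Ventures LLC.
Chain via Slate Realty LP → Pinebrook Partners LP (R2): 99% × 74% × 11% = 8.0586% of Redpoint Ventures LLC.
Aggregating (R1): 1.5795% + 7.9994% + 8.0586% = 17.6375%.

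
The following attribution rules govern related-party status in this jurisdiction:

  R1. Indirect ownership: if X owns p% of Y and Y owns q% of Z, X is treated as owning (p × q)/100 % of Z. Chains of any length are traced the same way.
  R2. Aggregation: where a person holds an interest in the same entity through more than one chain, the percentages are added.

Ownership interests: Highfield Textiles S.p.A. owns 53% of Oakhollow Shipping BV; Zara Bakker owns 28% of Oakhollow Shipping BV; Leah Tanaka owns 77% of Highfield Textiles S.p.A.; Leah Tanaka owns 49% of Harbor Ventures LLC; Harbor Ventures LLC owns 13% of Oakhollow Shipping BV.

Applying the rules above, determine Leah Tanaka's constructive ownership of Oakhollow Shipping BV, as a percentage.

Chain via Harbor Ventures LLC (R1): 49% × 13% = 6.37% of Oakhollow Shipping BV.
Chain via Highfield Textiles S.p.A. (R1): 77% × 53% = 40.81% of Oakhollow Shipping BV.
Aggregating (R2): 6.37% + 40.81% = 47.18%.

47.18%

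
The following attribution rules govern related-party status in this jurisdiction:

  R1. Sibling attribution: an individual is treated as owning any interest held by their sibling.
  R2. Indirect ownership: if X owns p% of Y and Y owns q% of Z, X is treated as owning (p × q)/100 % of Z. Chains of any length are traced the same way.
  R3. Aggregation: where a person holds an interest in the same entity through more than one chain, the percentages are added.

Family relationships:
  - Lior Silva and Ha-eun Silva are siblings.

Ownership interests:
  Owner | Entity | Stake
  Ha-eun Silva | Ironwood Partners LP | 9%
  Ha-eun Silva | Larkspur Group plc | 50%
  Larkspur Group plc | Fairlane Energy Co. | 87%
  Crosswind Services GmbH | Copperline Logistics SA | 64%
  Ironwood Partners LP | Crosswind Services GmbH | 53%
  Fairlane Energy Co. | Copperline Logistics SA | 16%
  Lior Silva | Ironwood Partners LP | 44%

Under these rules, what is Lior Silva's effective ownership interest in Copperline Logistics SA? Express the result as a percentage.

24.9376%

By sibling attribution (R1), Lior Silva is treated as also owning Ha-eun Silva's interest in Ironwood Partners LP, giving 44% + 9% = 53%.
By sibling attribution (R1), Lior Silva is treated as owning Ha-eun Silva's 50% interest in Larkspur Group plc.
Chain via Ironwood Partners LP → Crosswind Services GmbH (R2): 53% × 53% × 64% = 17.9776% of Copperline Logistics SA.
Chain via Larkspur Group plc → Fairlane Energy Co. (R2): 50% × 87% × 16% = 6.96% of Copperline Logistics SA.
Aggregating (R3): 17.9776% + 6.96% = 24.9376%.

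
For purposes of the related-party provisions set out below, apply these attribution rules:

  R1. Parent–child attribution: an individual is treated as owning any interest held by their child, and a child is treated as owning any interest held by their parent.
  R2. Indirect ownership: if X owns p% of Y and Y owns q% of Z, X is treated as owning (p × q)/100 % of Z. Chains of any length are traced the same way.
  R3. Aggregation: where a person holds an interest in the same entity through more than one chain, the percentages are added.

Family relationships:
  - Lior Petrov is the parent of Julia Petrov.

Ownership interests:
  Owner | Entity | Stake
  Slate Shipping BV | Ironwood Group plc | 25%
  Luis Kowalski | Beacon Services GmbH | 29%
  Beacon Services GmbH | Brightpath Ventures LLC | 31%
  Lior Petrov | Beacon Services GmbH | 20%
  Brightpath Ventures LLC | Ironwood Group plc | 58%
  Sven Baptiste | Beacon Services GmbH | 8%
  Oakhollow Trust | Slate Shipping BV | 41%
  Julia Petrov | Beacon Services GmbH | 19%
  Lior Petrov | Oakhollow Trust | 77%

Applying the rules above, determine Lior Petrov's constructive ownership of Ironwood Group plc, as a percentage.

By parent–child attribution (R1), Lior Petrov is treated as also owning Julia Petrov's interest in Beacon Services GmbH, giving 20% + 19% = 39%.
Chain via Oakhollow Trust → Slate Shipping BV (R2): 77% × 41% × 25% = 7.8925% of Ironwood Group plc.
Chain via Beacon Services GmbH → Brightpath Ventures LLC (R2): 39% × 31% × 58% = 7.0122% of Ironwood Group plc.
Aggregating (R3): 7.8925% + 7.0122% = 14.9047%.

14.9047%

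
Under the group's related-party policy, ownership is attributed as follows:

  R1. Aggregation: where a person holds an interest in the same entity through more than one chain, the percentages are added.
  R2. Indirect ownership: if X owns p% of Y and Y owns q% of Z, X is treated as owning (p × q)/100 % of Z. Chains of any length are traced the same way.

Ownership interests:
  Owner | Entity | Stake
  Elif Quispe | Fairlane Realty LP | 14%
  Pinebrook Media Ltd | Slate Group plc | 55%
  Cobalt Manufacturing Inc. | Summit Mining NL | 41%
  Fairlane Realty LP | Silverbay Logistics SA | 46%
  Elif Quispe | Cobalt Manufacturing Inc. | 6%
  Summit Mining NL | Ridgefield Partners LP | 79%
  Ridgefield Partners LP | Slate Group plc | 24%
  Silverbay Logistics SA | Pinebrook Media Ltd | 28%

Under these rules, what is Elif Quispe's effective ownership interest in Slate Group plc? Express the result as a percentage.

1.458176%

Chain via Fairlane Realty LP → Silverbay Logistics SA → Pinebrook Media Ltd (R2): 14% × 46% × 28% × 55% = 0.99176% of Slate Group plc.
Chain via Cobalt Manufacturing Inc. → Summit Mining NL → Ridgefield Partners LP (R2): 6% × 41% × 79% × 24% = 0.466416% of Slate Group plc.
Aggregating (R1): 0.99176% + 0.466416% = 1.458176%.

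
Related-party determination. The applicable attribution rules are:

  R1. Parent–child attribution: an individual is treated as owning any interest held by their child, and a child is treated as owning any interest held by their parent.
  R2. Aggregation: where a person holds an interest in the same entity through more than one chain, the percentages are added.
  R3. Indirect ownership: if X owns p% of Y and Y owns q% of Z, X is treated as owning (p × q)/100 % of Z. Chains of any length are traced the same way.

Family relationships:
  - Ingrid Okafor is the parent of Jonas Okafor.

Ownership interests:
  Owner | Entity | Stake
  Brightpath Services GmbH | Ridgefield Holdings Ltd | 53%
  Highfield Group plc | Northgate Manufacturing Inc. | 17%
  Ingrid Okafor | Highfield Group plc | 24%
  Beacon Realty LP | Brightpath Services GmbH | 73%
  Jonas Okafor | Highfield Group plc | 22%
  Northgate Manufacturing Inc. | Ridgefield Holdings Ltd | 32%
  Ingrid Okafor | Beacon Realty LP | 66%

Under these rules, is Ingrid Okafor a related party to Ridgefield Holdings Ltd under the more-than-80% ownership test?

No

By parent–child attribution (R1), Ingrid Okafor is treated as also owning Jonas Okafor's interest in Highfield Group plc, giving 24% + 22% = 46%.
Chain via Beacon Realty LP → Brightpath Services GmbH (R3): 66% × 73% × 53% = 25.5354% of Ridgefield Holdings Ltd.
Chain via Highfield Group plc → Northgate Manufacturing Inc. (R3): 46% × 17% × 32% = 2.5024% of Ridgefield Holdings Ltd.
Aggregating (R2): 25.5354% + 2.5024% = 28.0378%.
28.0378% does not exceed the 80% threshold, so Ingrid is not a related party to Ridgefield Holdings Ltd.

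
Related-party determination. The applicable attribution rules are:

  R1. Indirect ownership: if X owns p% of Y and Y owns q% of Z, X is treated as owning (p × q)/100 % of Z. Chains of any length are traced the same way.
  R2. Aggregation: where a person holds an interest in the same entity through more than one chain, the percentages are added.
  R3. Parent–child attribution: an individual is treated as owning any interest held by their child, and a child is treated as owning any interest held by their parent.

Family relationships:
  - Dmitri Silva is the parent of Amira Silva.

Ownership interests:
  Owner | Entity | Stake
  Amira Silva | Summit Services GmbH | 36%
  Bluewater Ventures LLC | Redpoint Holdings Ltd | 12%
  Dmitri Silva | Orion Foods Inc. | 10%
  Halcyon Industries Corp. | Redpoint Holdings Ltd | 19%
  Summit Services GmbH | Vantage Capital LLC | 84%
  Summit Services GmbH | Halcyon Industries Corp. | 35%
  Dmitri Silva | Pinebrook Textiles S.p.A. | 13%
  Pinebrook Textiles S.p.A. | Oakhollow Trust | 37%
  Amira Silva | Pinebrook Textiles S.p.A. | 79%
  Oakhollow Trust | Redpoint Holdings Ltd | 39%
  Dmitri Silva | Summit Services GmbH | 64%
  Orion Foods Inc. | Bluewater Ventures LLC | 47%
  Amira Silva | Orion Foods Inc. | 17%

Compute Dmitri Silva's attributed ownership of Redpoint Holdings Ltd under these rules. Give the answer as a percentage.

By parent–child attribution (R3), Dmitri Silva is treated as also owning Amira Silva's interest in Summit Services GmbH, giving 64% + 36% = 100%.
By parent–child attribution (R3), Dmitri Silva is treated as also owning Amira Silva's interest in Orion Foods Inc, giving 10% + 17% = 27%.
By parent–child attribution (R3), Dmitri Silva is treated as also owning Amira Silva's interest in Pinebrook Textiles S.p.A, giving 13% + 79% = 92%.
Chain via Summit Services GmbH → Halcyon Industries Corp. (R1): 100% × 35% × 19% = 6.65% of Redpoint Holdings Ltd.
Chain via Orion Foods Inc. → Bluewater Ventures LLC (R1): 27% × 47% × 12% = 1.5228% of Redpoint Holdings Ltd.
Chain via Pinebrook Textiles S.p.A. → Oakhollow Trust (R1): 92% × 37% × 39% = 13.2756% of Redpoint Holdings Ltd.
Aggregating (R2): 6.65% + 1.5228% + 13.2756% = 21.4484%.

21.4484%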